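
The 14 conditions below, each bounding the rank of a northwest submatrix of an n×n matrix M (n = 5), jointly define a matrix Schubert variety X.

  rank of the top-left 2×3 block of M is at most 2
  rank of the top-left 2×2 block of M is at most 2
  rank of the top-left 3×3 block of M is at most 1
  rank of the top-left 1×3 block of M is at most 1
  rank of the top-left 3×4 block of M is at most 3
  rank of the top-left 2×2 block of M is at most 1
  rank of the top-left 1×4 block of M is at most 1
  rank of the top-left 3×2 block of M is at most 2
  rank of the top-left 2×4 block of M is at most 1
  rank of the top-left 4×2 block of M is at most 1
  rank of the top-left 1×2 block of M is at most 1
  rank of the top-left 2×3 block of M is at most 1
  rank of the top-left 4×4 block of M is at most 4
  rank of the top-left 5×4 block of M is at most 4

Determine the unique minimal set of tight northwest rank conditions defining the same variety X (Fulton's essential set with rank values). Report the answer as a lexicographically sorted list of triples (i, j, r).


Computing R[i][j] = min implied NW-rank bound (n=5, 14 conditions):

  row 1: 1 1 1 1 1
  row 2: 1 1 1 1 2
  row 3: 1 1 1 2 3
  row 4: 1 1 2 3 4
  row 5: 1 2 3 4 5

hence w(1..5) = (1, 5, 4, 3, 2).

3 SE-corners of the 6-cell Rothe diagram give Ess(w):

[(2, 4, 1), (3, 3, 1), (4, 2, 1)]


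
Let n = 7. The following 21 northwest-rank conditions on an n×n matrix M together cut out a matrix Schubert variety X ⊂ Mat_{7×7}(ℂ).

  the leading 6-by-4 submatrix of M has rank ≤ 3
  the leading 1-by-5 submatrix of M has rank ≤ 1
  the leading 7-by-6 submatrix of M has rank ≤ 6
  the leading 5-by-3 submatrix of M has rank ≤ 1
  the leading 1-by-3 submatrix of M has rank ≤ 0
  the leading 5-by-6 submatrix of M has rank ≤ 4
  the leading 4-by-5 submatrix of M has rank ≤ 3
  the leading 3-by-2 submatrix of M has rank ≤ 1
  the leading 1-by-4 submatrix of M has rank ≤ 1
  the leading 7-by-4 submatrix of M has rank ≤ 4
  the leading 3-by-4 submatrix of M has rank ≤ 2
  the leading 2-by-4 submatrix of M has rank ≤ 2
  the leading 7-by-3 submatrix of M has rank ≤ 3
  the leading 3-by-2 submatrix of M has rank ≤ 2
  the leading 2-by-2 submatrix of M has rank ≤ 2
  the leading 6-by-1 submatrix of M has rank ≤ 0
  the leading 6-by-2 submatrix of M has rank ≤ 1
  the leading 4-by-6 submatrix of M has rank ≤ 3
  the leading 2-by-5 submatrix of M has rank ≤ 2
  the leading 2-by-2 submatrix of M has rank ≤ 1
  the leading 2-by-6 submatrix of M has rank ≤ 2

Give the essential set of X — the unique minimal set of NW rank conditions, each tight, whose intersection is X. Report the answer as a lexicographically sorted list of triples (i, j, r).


The tightest implied rank at each (i,j), from the 21 conditions:

  R[1]: 0 | 0 | 0 | 1 | 1 | 1 | 1
  R[2]: 0 | 1 | 1 | 2 | 2 | 2 | 2
  R[3]: 0 | 1 | 1 | 2 | 3 | 3 | 3
  R[4]: 0 | 1 | 1 | 2 | 3 | 3 | 4
  R[5]: 0 | 1 | 1 | 2 | 3 | 4 | 5
  R[6]: 0 | 1 | 2 | 3 | 4 | 5 | 6
  R[7]: 1 | 2 | 3 | 4 | 5 | 6 | 7

reading off 1-entries of Δ²R: w = (4, 2, 5, 7, 6, 3, 1).

|D(w)|=12, |Ess(w)|=4:

[(1, 3, 0), (4, 6, 3), (5, 3, 1), (6, 1, 0)]


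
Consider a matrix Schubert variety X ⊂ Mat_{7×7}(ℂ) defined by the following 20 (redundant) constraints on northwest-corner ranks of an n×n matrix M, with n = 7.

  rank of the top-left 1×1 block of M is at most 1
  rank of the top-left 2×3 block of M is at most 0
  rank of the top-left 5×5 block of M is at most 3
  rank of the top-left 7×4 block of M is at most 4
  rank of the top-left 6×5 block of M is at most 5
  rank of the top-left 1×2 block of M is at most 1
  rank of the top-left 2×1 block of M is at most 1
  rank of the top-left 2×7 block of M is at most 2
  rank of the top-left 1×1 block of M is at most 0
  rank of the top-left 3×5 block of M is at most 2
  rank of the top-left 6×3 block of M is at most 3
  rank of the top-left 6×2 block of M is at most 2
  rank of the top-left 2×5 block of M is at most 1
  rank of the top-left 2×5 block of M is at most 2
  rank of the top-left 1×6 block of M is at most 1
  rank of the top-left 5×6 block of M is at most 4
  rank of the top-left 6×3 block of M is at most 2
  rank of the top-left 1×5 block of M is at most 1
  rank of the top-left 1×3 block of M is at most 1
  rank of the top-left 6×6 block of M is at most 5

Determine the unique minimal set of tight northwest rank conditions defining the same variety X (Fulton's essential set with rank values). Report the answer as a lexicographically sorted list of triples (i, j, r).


Propagating the 20 rank bounds to every northwest block:

  row 1: 0 0 0 1 1 1 1
  row 2: 0 0 0 1 1 2 2
  row 3: 1 1 1 2 2 3 3
  row 4: 1 2 2 3 3 4 4
  row 5: 1 2 2 3 3 4 5
  row 6: 1 2 2 3 4 5 6
  row 7: 1 2 3 4 5 6 7

reading off 1-entries of Δ²R: w = (4, 6, 1, 2, 7, 5, 3).

|D(w)|=10, |Ess(w)|=4:

[(2, 3, 0), (2, 5, 1), (5, 5, 3), (6, 3, 2)]


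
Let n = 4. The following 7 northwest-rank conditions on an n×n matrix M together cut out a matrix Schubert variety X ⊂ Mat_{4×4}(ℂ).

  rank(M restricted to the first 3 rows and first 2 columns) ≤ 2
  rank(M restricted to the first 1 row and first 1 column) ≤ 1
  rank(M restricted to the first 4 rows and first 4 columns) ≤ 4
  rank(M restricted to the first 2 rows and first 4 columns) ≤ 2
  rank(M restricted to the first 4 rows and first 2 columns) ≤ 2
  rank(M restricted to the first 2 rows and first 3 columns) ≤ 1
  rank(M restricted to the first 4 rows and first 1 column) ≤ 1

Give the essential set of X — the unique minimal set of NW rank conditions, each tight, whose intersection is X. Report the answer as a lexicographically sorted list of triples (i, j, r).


Recovering R(i,j) via the rank-extension bound from the 7 conditions:

  1, 1, 1, 1
  1, 1, 1, 2
  1, 2, 2, 3
  1, 2, 3, 4

second differences of R give the permutation w = (1, 4, 2, 3).

Fulton essential set (1 of the 2 Rothe cells):

[(2, 3, 1)]


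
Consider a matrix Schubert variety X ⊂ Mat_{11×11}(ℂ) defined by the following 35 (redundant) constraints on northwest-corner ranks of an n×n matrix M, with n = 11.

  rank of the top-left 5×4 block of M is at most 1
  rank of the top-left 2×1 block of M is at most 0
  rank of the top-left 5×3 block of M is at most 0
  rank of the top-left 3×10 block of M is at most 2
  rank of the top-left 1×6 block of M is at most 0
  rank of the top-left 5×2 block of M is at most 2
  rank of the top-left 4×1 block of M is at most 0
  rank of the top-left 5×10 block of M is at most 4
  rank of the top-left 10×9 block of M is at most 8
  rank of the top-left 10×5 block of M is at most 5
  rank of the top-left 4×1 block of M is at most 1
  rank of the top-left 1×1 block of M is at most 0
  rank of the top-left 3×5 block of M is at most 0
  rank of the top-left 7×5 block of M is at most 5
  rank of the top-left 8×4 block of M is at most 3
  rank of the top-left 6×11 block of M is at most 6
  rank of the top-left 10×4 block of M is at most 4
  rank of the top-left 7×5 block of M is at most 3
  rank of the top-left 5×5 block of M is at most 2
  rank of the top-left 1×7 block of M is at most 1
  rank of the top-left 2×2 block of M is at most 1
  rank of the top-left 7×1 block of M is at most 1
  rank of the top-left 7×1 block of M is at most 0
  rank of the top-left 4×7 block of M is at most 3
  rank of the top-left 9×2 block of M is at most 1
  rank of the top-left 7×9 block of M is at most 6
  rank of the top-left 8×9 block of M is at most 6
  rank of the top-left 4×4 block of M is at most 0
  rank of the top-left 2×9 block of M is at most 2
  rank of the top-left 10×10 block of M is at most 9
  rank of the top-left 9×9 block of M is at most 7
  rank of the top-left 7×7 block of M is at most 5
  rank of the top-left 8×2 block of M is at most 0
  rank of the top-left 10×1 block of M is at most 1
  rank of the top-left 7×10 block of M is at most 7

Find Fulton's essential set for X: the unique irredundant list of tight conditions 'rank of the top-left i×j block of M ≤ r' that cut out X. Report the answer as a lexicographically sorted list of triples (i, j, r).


Rank table r_w(11×11) implied by the 35 constraints:

  row 1: 0, 0, 0, 0, 0, 0, 1, 1, 1, 1, 1
  row 2: 0, 0, 0, 0, 0, 1, 2, 2, 2, 2, 2
  row 3: 0, 0, 0, 0, 0, 1, 2, 2, 2, 2, 3
  row 4: 0, 0, 0, 0, 1, 2, 3, 3, 3, 3, 4
  row 5: 0, 0, 0, 1, 2, 3, 4, 4, 4, 4, 5
  row 6: 0, 0, 1, 2, 3, 4, 5, 5, 5, 5, 6
  row 7: 0, 0, 1, 2, 3, 4, 5, 6, 6, 6, 7
  row 8: 0, 0, 1, 2, 3, 4, 5, 6, 6, 7, 8
  row 9: 1, 1, 2, 3, 4, 5, 6, 7, 7, 8, 9
  row 10: 1, 2, 3, 4, 5, 6, 7, 8, 8, 9, 10
  row 11: 1, 2, 3, 4, 5, 6, 7, 8, 9, 10, 11

reading off 1-entries of Δ²R: w = (7, 6, 11, 5, 4, 3, 8, 10, 1, 2, 9).

|D(w)|=33, |Ess(w)|=7:

[(1, 6, 0), (3, 5, 0), (3, 10, 2), (4, 4, 0), (5, 3, 0), (8, 2, 0), (8, 9, 6)]


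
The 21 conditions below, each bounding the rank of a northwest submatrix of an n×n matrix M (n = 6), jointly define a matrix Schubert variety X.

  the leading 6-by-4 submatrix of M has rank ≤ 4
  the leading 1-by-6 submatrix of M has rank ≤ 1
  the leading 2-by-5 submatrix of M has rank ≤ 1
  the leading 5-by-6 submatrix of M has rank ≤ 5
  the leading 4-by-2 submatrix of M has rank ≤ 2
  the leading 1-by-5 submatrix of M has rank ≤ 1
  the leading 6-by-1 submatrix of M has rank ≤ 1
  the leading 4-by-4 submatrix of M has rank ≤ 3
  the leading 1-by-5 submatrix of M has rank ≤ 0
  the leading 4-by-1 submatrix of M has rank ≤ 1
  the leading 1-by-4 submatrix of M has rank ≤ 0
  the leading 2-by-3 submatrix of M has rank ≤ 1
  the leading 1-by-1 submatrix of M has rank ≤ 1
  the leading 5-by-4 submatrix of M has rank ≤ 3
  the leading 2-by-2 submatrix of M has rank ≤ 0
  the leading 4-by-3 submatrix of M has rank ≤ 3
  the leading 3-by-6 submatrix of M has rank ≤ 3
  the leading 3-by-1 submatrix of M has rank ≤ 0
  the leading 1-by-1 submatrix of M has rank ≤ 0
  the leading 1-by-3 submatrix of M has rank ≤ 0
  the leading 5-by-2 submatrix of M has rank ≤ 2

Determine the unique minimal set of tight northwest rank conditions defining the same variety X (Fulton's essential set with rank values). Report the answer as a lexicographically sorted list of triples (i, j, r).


Propagating the 21 rank bounds to every northwest block:

  row 1: 0, 0, 0, 0, 0, 1
  row 2: 0, 0, 1, 1, 1, 2
  row 3: 0, 1, 2, 2, 2, 3
  row 4: 1, 2, 3, 3, 3, 4
  row 5: 1, 2, 3, 3, 4, 5
  row 6: 1, 2, 3, 4, 5, 6

reading off 1-entries of Δ²R: w = (6, 3, 2, 1, 5, 4).

4 SE-corners of the 9-cell Rothe diagram give Ess(w):

[(1, 5, 0), (2, 2, 0), (3, 1, 0), (5, 4, 3)]


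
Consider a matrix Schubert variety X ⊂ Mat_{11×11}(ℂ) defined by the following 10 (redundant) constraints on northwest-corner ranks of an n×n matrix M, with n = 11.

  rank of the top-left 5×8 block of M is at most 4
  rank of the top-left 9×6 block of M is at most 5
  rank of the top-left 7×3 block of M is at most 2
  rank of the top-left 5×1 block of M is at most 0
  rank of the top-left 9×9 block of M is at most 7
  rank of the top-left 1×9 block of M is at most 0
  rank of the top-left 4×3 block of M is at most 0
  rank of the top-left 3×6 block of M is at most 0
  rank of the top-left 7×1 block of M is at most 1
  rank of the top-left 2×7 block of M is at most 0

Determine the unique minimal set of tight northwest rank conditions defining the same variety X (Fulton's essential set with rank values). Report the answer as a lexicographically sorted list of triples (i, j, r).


Computing R[i][j] = min implied NW-rank bound (n=11, 10 conditions):

  i=1: 0, 0, 0, 0, 0, 0, 0, 0, 0, 1, 1
  i=2: 0, 0, 0, 0, 0, 0, 0, 1, 1, 2, 2
  i=3: 0, 0, 0, 0, 0, 0, 1, 2, 2, 3, 3
  i=4: 0, 0, 0, 1, 1, 1, 2, 3, 3, 4, 4
  i=5: 0, 1, 1, 2, 2, 2, 3, 4, 4, 5, 5
  i=6: 1, 2, 2, 3, 3, 3, 4, 5, 5, 6, 6
  i=7: 1, 2, 2, 3, 4, 4, 5, 6, 6, 7, 7
  i=8: 1, 2, 3, 4, 5, 5, 6, 7, 7, 8, 8
  i=9: 1, 2, 3, 4, 5, 5, 6, 7, 7, 8, 9
  i=10: 1, 2, 3, 4, 5, 6, 7, 8, 8, 9, 10
  i=11: 1, 2, 3, 4, 5, 6, 7, 8, 9, 10, 11

reading off 1-entries of Δ²R: w = (10, 8, 7, 4, 2, 1, 5, 3, 11, 6, 9).

D(w) has 29 cells with 8 SE-corners; essential set:

[(1, 9, 0), (2, 7, 0), (3, 6, 0), (4, 3, 0), (5, 1, 0), (7, 3, 2), (9, 6, 5), (9, 9, 7)]


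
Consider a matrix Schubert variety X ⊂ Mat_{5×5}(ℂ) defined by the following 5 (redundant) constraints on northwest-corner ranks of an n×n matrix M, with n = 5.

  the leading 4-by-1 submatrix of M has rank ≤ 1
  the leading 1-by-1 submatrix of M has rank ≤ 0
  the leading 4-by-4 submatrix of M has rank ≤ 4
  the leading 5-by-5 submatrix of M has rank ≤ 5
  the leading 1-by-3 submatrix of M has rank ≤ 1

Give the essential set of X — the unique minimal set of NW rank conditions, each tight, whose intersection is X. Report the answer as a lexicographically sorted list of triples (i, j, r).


The tightest implied rank at each (i,j), from the 5 conditions:

  0 | 1 | 1 | 1 | 1
  1 | 2 | 2 | 2 | 2
  1 | 2 | 3 | 3 | 3
  1 | 2 | 3 | 4 | 4
  1 | 2 | 3 | 4 | 5

so w = (2, 1, 3, 4, 5).

D(w) has 1 cell with 1 SE-corner; essential set:

[(1, 1, 0)]


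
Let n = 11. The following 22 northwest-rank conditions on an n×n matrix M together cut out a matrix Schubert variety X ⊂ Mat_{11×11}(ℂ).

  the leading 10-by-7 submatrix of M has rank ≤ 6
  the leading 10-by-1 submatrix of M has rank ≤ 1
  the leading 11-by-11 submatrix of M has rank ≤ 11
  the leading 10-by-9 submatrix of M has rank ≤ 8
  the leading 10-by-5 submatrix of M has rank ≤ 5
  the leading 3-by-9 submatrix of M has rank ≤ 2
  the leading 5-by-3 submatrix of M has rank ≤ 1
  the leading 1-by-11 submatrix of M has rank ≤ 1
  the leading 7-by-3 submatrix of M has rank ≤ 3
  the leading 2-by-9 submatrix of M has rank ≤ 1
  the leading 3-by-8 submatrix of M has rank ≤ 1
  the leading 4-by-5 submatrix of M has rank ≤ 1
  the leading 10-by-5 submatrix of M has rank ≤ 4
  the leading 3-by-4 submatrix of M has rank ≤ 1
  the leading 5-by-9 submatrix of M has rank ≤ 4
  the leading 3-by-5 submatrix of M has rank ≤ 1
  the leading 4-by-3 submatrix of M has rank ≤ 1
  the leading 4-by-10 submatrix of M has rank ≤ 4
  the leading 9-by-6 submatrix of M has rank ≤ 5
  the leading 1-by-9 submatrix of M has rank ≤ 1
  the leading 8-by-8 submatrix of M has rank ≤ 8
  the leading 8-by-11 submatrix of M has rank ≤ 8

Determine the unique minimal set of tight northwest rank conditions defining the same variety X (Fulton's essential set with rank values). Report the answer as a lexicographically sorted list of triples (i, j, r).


Recovering R(i,j) via the rank-extension bound from the 22 conditions:

  1, 1, 1, 1, 1, 1, 1, 1, 1, 1, 1
  1, 1, 1, 1, 1, 1, 1, 1, 1, 2, 2
  1, 1, 1, 1, 1, 1, 1, 1, 2, 3, 3
  1, 1, 1, 1, 1, 2, 2, 2, 3, 4, 4
  1, 1, 1, 2, 2, 3, 3, 3, 4, 5, 5
  1, 2, 2, 3, 3, 4, 4, 4, 5, 6, 6
  1, 2, 3, 4, 4, 5, 5, 5, 6, 7, 7
  1, 2, 3, 4, 4, 5, 6, 6, 7, 8, 8
  1, 2, 3, 4, 4, 5, 6, 7, 8, 9, 9
  1, 2, 3, 4, 4, 5, 6, 7, 8, 9, 10
  1, 2, 3, 4, 5, 6, 7, 8, 9, 10, 11

the unique w with this rank table is (1, 10, 9, 6, 4, 2, 3, 7, 8, 11, 5).

D(w) has 24 cells with 5 SE-corners; essential set:

[(2, 9, 1), (3, 8, 1), (4, 5, 1), (5, 3, 1), (10, 5, 4)]


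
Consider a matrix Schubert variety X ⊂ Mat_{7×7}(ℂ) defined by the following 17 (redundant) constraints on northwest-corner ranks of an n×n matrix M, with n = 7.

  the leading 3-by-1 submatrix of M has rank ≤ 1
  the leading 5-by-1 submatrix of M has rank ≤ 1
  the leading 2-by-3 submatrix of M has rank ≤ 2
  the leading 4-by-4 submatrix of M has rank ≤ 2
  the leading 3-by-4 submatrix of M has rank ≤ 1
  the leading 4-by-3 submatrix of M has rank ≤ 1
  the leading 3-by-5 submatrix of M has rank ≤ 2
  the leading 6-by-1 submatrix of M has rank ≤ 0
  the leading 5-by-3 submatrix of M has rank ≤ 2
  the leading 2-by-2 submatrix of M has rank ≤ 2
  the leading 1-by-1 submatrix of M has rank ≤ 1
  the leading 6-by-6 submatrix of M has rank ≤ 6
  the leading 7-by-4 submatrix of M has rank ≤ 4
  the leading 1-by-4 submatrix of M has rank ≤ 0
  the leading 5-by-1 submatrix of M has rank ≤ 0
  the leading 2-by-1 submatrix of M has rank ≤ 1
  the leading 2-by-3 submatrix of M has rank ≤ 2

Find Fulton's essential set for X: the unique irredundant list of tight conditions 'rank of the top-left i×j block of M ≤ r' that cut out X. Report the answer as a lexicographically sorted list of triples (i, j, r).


Computing R[i][j] = min implied NW-rank bound (n=7, 17 conditions):

  row 1: 0  0  0  0  1  1  1
  row 2: 0  1  1  1  2  2  2
  row 3: 0  1  1  1  2  3  3
  row 4: 0  1  1  2  3  4  4
  row 5: 0  1  2  3  4  5  5
  row 6: 0  1  2  3  4  5  6
  row 7: 1  2  3  4  5  6  7

the unique w with this rank table is (5, 2, 6, 4, 3, 7, 1).

Rothe diagram D(w) (12 cells), 4 SE-corners (essential conditions):

[(1, 4, 0), (3, 4, 1), (4, 3, 1), (6, 1, 0)]


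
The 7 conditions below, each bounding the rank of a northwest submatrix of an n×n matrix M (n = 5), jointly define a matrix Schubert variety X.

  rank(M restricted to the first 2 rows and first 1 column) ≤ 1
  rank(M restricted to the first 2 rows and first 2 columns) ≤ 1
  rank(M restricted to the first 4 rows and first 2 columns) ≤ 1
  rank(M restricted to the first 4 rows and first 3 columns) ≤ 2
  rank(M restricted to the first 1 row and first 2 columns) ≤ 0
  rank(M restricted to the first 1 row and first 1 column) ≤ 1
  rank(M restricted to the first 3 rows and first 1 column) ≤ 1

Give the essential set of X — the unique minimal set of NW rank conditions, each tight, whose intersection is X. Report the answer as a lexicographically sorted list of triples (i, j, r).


Recovering R(i,j) via the rank-extension bound from the 7 conditions:

  0, 0, 1, 1, 1
  1, 1, 2, 2, 2
  1, 1, 2, 3, 3
  1, 1, 2, 3, 4
  1, 2, 3, 4, 5

the unique w with this rank table is (3, 1, 4, 5, 2).

Fulton essential set (2 of the 4 Rothe cells):

[(1, 2, 0), (4, 2, 1)]


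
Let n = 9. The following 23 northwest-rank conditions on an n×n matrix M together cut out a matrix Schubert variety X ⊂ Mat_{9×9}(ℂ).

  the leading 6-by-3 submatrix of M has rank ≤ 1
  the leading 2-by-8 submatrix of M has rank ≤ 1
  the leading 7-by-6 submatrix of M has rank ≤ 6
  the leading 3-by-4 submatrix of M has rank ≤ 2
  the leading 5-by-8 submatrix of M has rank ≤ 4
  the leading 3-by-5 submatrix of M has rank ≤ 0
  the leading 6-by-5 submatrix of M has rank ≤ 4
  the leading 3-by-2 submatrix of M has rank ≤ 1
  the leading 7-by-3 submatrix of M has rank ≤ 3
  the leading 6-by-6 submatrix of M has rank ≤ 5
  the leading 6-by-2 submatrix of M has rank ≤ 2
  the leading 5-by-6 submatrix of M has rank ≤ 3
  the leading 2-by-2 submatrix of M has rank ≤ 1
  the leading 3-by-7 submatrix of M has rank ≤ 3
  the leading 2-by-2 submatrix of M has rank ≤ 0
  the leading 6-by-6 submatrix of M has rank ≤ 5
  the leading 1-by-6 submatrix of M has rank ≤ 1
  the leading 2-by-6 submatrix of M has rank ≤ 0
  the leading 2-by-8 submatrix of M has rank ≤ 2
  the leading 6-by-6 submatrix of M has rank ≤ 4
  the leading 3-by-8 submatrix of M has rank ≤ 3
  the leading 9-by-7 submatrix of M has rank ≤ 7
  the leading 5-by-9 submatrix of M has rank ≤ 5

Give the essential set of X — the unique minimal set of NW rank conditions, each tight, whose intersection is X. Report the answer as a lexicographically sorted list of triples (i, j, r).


Recovering R(i,j) via the rank-extension bound from the 23 conditions:

  i=1: 0 0 0 0 0 0 1 1 1
  i=2: 0 0 0 0 0 0 1 1 2
  i=3: 0 0 0 0 0 1 2 2 3
  i=4: 1 1 1 1 1 2 3 3 4
  i=5: 1 1 1 2 2 3 4 4 5
  i=6: 1 1 1 2 3 4 5 5 6
  i=7: 1 2 2 3 4 5 6 6 7
  i=8: 1 2 3 4 5 6 7 7 8
  i=9: 1 2 3 4 5 6 7 8 9

the unique w with this rank table is (7, 9, 6, 1, 4, 5, 2, 3, 8).

Fulton essential set (4 of the 22 Rothe cells):

[(2, 6, 0), (2, 8, 1), (3, 5, 0), (6, 3, 1)]


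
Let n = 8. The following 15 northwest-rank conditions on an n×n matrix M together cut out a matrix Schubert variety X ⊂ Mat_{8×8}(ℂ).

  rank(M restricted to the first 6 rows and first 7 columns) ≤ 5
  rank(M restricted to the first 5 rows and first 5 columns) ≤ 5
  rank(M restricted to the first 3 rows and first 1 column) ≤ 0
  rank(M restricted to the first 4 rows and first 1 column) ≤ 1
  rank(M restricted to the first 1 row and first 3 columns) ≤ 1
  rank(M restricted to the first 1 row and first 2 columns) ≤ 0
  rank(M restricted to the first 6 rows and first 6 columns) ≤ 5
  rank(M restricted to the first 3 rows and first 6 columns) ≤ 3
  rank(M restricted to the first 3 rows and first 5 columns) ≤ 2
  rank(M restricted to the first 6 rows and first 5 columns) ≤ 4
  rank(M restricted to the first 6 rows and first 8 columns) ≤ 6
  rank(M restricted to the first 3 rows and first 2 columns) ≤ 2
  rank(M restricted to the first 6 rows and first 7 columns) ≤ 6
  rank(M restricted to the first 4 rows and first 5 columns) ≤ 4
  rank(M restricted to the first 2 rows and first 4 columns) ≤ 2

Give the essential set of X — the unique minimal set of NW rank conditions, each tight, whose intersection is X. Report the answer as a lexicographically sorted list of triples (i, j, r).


Propagating the 15 rank bounds to every northwest block:

  row 1: 0 0 1 1 1 1 1 1
  row 2: 0 1 2 2 2 2 2 2
  row 3: 0 1 2 2 2 3 3 3
  row 4: 1 2 3 3 3 4 4 4
  row 5: 1 2 3 4 4 5 5 5
  row 6: 1 2 3 4 4 5 5 6
  row 7: 1 2 3 4 5 6 6 7
  row 8: 1 2 3 4 5 6 7 8

giving w = (3, 2, 6, 1, 4, 8, 5, 7) via Δ²R.

5 SE-corners of the 8-cell Rothe diagram give Ess(w):

[(1, 2, 0), (3, 1, 0), (3, 5, 2), (6, 5, 4), (6, 7, 5)]


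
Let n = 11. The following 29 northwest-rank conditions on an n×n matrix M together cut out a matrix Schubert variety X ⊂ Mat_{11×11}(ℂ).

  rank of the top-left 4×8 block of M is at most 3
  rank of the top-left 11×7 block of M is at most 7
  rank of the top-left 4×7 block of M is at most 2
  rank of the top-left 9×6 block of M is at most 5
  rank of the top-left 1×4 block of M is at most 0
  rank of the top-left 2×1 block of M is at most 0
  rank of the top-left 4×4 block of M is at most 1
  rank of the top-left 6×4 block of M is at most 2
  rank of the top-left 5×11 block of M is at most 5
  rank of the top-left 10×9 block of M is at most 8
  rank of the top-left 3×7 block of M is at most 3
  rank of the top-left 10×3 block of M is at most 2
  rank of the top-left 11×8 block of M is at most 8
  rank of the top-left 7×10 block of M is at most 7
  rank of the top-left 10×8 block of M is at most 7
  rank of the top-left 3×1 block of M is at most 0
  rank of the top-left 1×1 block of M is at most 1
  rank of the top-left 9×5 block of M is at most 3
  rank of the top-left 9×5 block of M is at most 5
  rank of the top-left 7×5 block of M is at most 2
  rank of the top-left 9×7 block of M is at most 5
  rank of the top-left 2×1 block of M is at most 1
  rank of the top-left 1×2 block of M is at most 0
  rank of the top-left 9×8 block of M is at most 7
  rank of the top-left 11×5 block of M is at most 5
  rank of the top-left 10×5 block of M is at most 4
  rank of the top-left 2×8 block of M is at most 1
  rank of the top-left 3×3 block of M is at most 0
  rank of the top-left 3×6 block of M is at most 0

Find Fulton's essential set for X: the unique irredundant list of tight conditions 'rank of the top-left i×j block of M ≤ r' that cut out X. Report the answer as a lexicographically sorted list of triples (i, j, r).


The tightest implied rank at each (i,j), from the 29 conditions:

  row 1: 0 | 0 | 0 | 0 | 0 | 0 | 1 | 1 | 1 | 1 | 1
  row 2: 0 | 0 | 0 | 0 | 0 | 0 | 1 | 1 | 2 | 2 | 2
  row 3: 0 | 0 | 0 | 0 | 0 | 0 | 1 | 2 | 3 | 3 | 3
  row 4: 1 | 1 | 1 | 1 | 1 | 1 | 2 | 3 | 4 | 4 | 4
  row 5: 1 | 2 | 2 | 2 | 2 | 2 | 3 | 4 | 5 | 5 | 5
  row 6: 1 | 2 | 2 | 2 | 2 | 3 | 4 | 5 | 6 | 6 | 6
  row 7: 1 | 2 | 2 | 2 | 2 | 3 | 4 | 5 | 6 | 7 | 7
  row 8: 1 | 2 | 2 | 3 | 3 | 4 | 5 | 6 | 7 | 8 | 8
  row 9: 1 | 2 | 2 | 3 | 3 | 4 | 5 | 6 | 7 | 8 | 9
  row 10: 1 | 2 | 2 | 3 | 4 | 5 | 6 | 7 | 8 | 9 | 10
  row 11: 1 | 2 | 3 | 4 | 5 | 6 | 7 | 8 | 9 | 10 | 11

second differences of R give the permutation w = (7, 9, 8, 1, 2, 6, 10, 4, 11, 5, 3).

|D(w)|=29, |Ess(w)|=5:

[(2, 8, 1), (3, 6, 0), (7, 5, 2), (9, 5, 3), (10, 3, 2)]


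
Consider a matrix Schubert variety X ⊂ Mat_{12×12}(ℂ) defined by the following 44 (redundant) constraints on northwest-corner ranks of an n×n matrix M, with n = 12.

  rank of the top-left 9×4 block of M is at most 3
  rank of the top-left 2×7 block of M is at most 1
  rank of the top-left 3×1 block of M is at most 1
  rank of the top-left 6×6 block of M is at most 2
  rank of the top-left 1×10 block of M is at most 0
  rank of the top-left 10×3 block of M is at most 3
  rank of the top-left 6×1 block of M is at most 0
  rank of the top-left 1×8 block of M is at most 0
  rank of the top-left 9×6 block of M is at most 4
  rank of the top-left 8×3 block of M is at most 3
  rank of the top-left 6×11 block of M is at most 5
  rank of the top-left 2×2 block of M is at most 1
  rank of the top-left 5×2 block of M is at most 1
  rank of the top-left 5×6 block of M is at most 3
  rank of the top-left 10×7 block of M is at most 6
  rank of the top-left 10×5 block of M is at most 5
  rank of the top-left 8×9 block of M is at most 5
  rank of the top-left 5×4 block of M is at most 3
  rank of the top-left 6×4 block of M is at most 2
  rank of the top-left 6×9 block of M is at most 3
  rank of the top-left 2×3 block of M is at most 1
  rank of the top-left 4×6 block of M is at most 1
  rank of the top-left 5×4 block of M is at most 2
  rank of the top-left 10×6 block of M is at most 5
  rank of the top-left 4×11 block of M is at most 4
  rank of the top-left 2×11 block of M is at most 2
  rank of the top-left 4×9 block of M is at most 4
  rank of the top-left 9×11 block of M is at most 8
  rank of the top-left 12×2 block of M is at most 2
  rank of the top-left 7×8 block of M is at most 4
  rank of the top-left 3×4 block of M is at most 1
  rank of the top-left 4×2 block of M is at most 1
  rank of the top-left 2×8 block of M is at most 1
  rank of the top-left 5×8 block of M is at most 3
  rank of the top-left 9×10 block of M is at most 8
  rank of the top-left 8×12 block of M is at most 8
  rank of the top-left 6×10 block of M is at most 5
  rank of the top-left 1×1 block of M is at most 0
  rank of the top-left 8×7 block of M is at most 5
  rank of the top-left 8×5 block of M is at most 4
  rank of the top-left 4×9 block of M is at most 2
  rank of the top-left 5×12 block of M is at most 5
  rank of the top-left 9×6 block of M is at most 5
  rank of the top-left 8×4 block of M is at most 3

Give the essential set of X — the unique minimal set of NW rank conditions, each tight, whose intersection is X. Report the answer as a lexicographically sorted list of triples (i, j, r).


Propagating the 44 rank bounds to every northwest block:

  0 0 0 0 0 0 0 0 0 0 1 1
  0 1 1 1 1 1 1 1 1 1 2 2
  0 1 1 1 1 1 2 2 2 2 3 3
  0 1 1 1 1 1 2 2 2 3 4 4
  0 1 2 2 2 2 3 3 3 4 5 5
  0 1 2 2 2 2 3 3 3 4 5 6
  1 2 3 3 3 3 4 4 4 5 6 7
  1 2 3 3 4 4 5 5 5 6 7 8
  1 2 3 3 4 4 5 6 6 7 8 9
  1 2 3 4 5 5 6 7 7 8 9 10
  1 2 3 4 5 6 7 8 8 9 10 11
  1 2 3 4 5 6 7 8 9 10 11 12

hence w(1..12) = (11, 2, 7, 10, 3, 12, 1, 5, 8, 4, 6, 9).

D(w) has 33 cells with 8 SE-corners; essential set:

[(1, 10, 0), (4, 6, 1), (4, 9, 2), (6, 1, 0), (6, 6, 2), (6, 9, 3), (9, 4, 3), (9, 6, 4)]


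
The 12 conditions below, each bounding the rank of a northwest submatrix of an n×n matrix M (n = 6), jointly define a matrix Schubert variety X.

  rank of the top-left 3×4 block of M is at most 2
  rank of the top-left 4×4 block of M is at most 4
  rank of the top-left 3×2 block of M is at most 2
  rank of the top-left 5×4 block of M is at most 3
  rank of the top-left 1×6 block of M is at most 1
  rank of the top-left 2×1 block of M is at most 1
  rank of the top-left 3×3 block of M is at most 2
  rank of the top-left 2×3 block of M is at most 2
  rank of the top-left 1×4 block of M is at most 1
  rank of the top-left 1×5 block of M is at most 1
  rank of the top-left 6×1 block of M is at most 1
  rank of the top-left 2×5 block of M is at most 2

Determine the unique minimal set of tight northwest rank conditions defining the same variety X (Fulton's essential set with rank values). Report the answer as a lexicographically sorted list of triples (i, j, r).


The tightest implied rank at each (i,j), from the 12 conditions:

  row 1: 1 1 1 1 1 1
  row 2: 1 2 2 2 2 2
  row 3: 1 2 2 2 3 3
  row 4: 1 2 3 3 4 4
  row 5: 1 2 3 3 4 5
  row 6: 1 2 3 4 5 6

reading off 1-entries of Δ²R: w = (1, 2, 5, 3, 6, 4).

D(w) has 3 cells with 2 SE-corners; essential set:

[(3, 4, 2), (5, 4, 3)]


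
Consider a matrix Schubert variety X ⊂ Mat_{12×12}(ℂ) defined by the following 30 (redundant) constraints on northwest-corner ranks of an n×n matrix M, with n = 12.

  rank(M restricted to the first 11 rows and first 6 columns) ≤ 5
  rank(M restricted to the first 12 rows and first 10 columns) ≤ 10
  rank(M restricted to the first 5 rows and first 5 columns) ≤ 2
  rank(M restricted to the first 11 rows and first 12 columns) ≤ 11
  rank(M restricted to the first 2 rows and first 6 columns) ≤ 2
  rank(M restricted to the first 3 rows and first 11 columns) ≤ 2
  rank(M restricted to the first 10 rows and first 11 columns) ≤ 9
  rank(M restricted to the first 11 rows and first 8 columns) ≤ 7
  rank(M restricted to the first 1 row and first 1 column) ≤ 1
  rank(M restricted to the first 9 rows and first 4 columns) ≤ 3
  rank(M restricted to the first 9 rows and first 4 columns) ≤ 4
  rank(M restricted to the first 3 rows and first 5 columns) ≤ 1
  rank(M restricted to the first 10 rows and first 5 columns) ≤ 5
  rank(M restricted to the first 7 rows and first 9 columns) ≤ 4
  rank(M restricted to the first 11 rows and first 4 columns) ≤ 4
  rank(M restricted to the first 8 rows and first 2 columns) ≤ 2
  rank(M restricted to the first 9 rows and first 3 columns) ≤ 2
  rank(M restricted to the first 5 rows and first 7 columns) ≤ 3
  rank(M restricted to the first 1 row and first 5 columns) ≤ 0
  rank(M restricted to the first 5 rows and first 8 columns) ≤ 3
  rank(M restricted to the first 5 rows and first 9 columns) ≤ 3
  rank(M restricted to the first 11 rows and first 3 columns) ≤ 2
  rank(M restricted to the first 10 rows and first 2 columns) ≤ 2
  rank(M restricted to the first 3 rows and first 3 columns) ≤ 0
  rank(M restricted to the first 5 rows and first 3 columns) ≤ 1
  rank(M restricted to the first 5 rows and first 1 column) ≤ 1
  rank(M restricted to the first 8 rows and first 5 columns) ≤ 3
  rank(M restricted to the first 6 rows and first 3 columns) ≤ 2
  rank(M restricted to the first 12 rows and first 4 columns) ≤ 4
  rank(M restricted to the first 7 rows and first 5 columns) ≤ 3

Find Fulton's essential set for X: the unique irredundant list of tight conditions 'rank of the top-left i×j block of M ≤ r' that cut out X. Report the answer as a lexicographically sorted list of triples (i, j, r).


The tightest implied rank at each (i,j), from the 30 conditions:

  i=1: 0, 0, 0, 0, 0, 1, 1, 1, 1, 1, 1, 1
  i=2: 0, 0, 0, 1, 1, 2, 2, 2, 2, 2, 2, 2
  i=3: 0, 0, 0, 1, 1, 2, 2, 2, 2, 2, 2, 3
  i=4: 1, 1, 1, 2, 2, 3, 3, 3, 3, 3, 3, 4
  i=5: 1, 1, 1, 2, 2, 3, 3, 3, 3, 4, 4, 5
  i=6: 1, 2, 2, 3, 3, 4, 4, 4, 4, 5, 5, 6
  i=7: 1, 2, 2, 3, 3, 4, 4, 4, 4, 5, 6, 7
  i=8: 1, 2, 2, 3, 3, 4, 5, 5, 5, 6, 7, 8
  i=9: 1, 2, 2, 3, 4, 5, 6, 6, 6, 7, 8, 9
  i=10: 1, 2, 2, 3, 4, 5, 6, 7, 7, 8, 9, 10
  i=11: 1, 2, 2, 3, 4, 5, 6, 7, 8, 9, 10, 11
  i=12: 1, 2, 3, 4, 5, 6, 7, 8, 9, 10, 11, 12

the unique w with this rank table is (6, 4, 12, 1, 10, 2, 11, 7, 5, 8, 9, 3).

D(w) has 33 cells with 10 SE-corners; essential set:

[(1, 5, 0), (3, 3, 0), (3, 5, 1), (3, 11, 2), (5, 3, 1), (5, 5, 2), (5, 9, 3), (7, 9, 4), (8, 5, 3), (11, 3, 2)]


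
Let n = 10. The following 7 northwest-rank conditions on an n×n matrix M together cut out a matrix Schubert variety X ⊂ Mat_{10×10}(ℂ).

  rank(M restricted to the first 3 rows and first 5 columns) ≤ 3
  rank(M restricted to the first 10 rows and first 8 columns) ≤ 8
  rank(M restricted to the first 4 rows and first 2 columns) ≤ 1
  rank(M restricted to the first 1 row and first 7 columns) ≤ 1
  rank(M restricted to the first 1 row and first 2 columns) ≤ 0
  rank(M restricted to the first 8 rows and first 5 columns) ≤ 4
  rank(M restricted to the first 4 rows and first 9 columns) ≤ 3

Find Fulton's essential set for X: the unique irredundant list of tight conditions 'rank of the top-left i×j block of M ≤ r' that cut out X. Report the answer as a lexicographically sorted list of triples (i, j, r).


Rank table r_w(10×10) implied by the 7 constraints:

  row 1: 0 | 0 | 1 | 1 | 1 | 1 | 1 | 1 | 1 | 1
  row 2: 1 | 1 | 2 | 2 | 2 | 2 | 2 | 2 | 2 | 2
  row 3: 1 | 1 | 2 | 3 | 3 | 3 | 3 | 3 | 3 | 3
  row 4: 1 | 1 | 2 | 3 | 3 | 3 | 3 | 3 | 3 | 4
  row 5: 1 | 2 | 3 | 4 | 4 | 4 | 4 | 4 | 4 | 5
  row 6: 1 | 2 | 3 | 4 | 4 | 5 | 5 | 5 | 5 | 6
  row 7: 1 | 2 | 3 | 4 | 4 | 5 | 6 | 6 | 6 | 7
  row 8: 1 | 2 | 3 | 4 | 4 | 5 | 6 | 7 | 7 | 8
  row 9: 1 | 2 | 3 | 4 | 5 | 6 | 7 | 8 | 8 | 9
  row 10: 1 | 2 | 3 | 4 | 5 | 6 | 7 | 8 | 9 | 10

reading off 1-entries of Δ²R: w = (3, 1, 4, 10, 2, 6, 7, 8, 5, 9).

ℓ(w)=12; the 4 essential cells (i,j,r):

[(1, 2, 0), (4, 2, 1), (4, 9, 3), (8, 5, 4)]


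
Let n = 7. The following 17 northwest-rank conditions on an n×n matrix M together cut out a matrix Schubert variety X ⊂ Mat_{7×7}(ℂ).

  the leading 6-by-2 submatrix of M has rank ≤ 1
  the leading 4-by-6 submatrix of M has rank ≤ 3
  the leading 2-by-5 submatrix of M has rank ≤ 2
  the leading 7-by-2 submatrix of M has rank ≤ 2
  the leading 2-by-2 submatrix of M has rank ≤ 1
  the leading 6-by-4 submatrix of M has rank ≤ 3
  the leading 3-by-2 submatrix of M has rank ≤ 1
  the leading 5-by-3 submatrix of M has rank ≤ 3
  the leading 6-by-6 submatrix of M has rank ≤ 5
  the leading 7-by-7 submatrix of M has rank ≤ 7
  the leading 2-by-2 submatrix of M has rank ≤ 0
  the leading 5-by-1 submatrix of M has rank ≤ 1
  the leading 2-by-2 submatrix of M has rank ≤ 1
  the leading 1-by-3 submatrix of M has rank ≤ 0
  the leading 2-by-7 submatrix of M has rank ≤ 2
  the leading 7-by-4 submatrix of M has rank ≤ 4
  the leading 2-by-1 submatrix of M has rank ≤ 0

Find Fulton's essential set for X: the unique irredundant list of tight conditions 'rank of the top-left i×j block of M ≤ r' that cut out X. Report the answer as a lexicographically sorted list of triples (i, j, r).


The tightest implied rank at each (i,j), from the 17 conditions:

  row 1: 0, 0, 0, 1, 1, 1, 1
  row 2: 0, 0, 1, 2, 2, 2, 2
  row 3: 1, 1, 2, 3, 3, 3, 3
  row 4: 1, 1, 2, 3, 3, 3, 4
  row 5: 1, 1, 2, 3, 4, 4, 5
  row 6: 1, 1, 2, 3, 4, 5, 6
  row 7: 1, 2, 3, 4, 5, 6, 7

hence w(1..7) = (4, 3, 1, 7, 5, 6, 2).

4 SE-corners of the 10-cell Rothe diagram give Ess(w):

[(1, 3, 0), (2, 2, 0), (4, 6, 3), (6, 2, 1)]


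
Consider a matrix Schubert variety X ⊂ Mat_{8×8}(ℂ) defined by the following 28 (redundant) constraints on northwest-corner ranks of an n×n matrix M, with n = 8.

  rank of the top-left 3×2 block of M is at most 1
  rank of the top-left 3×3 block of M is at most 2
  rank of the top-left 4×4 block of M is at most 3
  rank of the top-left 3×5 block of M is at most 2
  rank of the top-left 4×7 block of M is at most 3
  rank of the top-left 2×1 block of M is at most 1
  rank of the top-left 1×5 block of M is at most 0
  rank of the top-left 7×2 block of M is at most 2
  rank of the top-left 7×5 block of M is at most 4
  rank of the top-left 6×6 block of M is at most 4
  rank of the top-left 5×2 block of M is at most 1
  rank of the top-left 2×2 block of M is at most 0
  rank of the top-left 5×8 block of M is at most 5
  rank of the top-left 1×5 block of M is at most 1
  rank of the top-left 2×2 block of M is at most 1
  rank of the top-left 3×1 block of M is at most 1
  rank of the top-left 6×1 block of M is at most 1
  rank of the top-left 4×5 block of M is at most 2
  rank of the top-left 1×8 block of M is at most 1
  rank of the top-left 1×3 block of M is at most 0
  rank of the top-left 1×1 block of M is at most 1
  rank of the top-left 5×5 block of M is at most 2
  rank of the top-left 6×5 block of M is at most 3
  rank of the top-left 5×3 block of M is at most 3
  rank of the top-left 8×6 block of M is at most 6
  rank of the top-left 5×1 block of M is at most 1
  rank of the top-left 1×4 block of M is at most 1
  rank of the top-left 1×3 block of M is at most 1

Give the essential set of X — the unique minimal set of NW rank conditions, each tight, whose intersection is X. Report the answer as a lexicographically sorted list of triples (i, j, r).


Rank table r_w(8×8) implied by the 28 constraints:

  i=1: 0 0 0 0 0 1 1 1
  i=2: 0 0 1 1 1 2 2 2
  i=3: 1 1 2 2 2 3 3 3
  i=4: 1 1 2 2 2 3 3 4
  i=5: 1 1 2 2 2 3 4 5
  i=6: 1 2 3 3 3 4 5 6
  i=7: 1 2 3 4 4 5 6 7
  i=8: 1 2 3 4 5 6 7 8

reading off 1-entries of Δ²R: w = (6, 3, 1, 8, 7, 2, 4, 5).

D(w) has 14 cells with 5 SE-corners; essential set:

[(1, 5, 0), (2, 2, 0), (4, 7, 3), (5, 2, 1), (5, 5, 2)]


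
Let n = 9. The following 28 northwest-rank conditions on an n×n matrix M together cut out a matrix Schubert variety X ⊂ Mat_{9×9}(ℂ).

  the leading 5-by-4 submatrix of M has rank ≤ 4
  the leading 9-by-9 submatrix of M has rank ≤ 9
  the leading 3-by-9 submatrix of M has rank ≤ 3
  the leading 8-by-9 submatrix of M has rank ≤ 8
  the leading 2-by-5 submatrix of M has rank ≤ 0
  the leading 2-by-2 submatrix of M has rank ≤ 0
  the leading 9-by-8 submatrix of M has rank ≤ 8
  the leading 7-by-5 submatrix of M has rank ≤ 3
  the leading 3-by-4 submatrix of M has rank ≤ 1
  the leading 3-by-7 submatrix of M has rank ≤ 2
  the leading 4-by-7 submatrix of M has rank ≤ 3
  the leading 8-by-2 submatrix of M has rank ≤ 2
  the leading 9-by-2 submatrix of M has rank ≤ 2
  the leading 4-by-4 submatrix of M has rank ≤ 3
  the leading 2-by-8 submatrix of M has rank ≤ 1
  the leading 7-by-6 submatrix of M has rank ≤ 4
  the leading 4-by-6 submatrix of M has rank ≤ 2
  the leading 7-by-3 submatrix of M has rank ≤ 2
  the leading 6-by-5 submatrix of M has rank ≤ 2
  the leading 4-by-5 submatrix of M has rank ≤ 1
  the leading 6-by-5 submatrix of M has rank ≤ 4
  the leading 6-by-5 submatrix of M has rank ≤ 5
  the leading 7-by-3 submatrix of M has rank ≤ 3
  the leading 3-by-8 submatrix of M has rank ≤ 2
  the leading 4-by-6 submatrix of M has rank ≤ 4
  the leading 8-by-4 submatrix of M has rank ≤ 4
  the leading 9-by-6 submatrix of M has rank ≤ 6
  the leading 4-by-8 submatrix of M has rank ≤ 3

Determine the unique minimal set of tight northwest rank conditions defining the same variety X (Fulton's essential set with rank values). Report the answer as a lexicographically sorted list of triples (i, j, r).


Recovering R(i,j) via the rank-extension bound from the 28 conditions:

  i=1: 0  0  0  0  0  1  1  1  1
  i=2: 0  0  0  0  0  1  1  1  2
  i=3: 1  1  1  1  1  2  2  2  3
  i=4: 1  1  1  1  1  2  3  3  4
  i=5: 1  2  2  2  2  3  4  4  5
  i=6: 1  2  2  2  2  3  4  5  6
  i=7: 1  2  2  3  3  4  5  6  7
  i=8: 1  2  3  4  4  5  6  7  8
  i=9: 1  2  3  4  5  6  7  8  9

second differences of R give the permutation w = (6, 9, 1, 7, 2, 8, 4, 3, 5).

5 SE-corners of the 20-cell Rothe diagram give Ess(w):

[(2, 5, 0), (2, 8, 1), (4, 5, 1), (6, 5, 2), (7, 3, 2)]


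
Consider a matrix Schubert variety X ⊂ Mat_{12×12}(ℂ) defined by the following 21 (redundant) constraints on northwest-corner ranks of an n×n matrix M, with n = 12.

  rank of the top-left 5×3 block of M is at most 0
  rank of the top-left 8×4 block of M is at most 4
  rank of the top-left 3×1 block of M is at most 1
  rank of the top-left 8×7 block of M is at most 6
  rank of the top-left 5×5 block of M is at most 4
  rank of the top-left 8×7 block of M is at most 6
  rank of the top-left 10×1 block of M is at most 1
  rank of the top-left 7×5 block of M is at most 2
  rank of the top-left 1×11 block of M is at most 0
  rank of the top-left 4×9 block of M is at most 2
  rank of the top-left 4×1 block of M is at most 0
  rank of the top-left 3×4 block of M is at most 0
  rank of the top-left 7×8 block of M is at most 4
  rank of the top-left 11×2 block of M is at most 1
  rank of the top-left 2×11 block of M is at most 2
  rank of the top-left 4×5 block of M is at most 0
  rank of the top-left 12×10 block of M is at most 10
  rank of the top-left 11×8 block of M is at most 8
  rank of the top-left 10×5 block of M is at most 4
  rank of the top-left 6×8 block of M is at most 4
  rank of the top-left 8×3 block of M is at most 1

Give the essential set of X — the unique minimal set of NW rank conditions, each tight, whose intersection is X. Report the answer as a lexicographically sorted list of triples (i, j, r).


Computing R[i][j] = min implied NW-rank bound (n=12, 21 conditions):

  R[1]: 0  0  0  0  0  0  0  0  0  0  0  1
  R[2]: 0  0  0  0  0  1  1  1  1  1  1  2
  R[3]: 0  0  0  0  0  1  2  2  2  2  2  3
  R[4]: 0  0  0  0  0  1  2  2  2  3  3  4
  R[5]: 0  0  0  1  1  2  3  3  3  4  4  5
  R[6]: 1  1  1  2  2  3  4  4  4  5  5  6
  R[7]: 1  1  1  2  2  3  4  4  5  6  6  7
  R[8]: 1  1  1  2  3  4  5  5  6  7  7  8
  R[9]: 1  1  2  3  4  5  6  6  7  8  8  9
  R[10]: 1  1  2  3  4  5  6  7  8  9  9  10
  R[11]: 1  1  2  3  4  5  6  7  8  9  10  11
  R[12]: 1  2  3  4  5  6  7  8  9  10  11  12

reading off 1-entries of Δ²R: w = (12, 6, 7, 10, 4, 1, 9, 5, 3, 8, 11, 2).

Fulton essential set (8 of the 40 Rothe cells):

[(1, 11, 0), (4, 5, 0), (4, 9, 2), (5, 3, 0), (7, 5, 2), (7, 8, 4), (8, 3, 1), (11, 2, 1)]
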